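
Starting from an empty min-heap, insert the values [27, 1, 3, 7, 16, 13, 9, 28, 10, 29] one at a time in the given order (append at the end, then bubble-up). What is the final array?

Insert 27:
  append 27 at index 0 → [27] (no swap needed)
Insert 1:
  append 1 at index 1 → [27, 1]
  1 < parent 27 at index 0, swap → [1, 27]
Insert 3:
  append 3 at index 2 → [1, 27, 3] (no swap needed)
Insert 7:
  append 7 at index 3 → [1, 27, 3, 7]
  7 < parent 27 at index 1, swap → [1, 7, 3, 27]
Insert 16:
  append 16 at index 4 → [1, 7, 3, 27, 16] (no swap needed)
Insert 13:
  append 13 at index 5 → [1, 7, 3, 27, 16, 13] (no swap needed)
Insert 9:
  append 9 at index 6 → [1, 7, 3, 27, 16, 13, 9] (no swap needed)
Insert 28:
  append 28 at index 7 → [1, 7, 3, 27, 16, 13, 9, 28] (no swap needed)
Insert 10:
  append 10 at index 8 → [1, 7, 3, 27, 16, 13, 9, 28, 10]
  10 < parent 27 at index 3, swap → [1, 7, 3, 10, 16, 13, 9, 28, 27]
Insert 29:
  append 29 at index 9 → [1, 7, 3, 10, 16, 13, 9, 28, 27, 29] (no swap needed)

[1, 7, 3, 10, 16, 13, 9, 28, 27, 29]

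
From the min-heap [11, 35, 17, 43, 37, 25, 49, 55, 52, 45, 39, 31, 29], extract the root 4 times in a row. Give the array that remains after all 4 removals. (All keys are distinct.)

extract-min #1 returns 11:
  remove root 11; move last element 29 to root → [29, 35, 17, 43, 37, 25, 49, 55, 52, 45, 39, 31]
  29 vs smaller child 17 at index 2, swap → [17, 35, 29, 43, 37, 25, 49, 55, 52, 45, 39, 31]
  29 vs smaller child 25 at index 5, swap → [17, 35, 25, 43, 37, 29, 49, 55, 52, 45, 39, 31]
extract-min #2 returns 17:
  remove root 17; move last element 31 to root → [31, 35, 25, 43, 37, 29, 49, 55, 52, 45, 39]
  31 vs smaller child 25 at index 2, swap → [25, 35, 31, 43, 37, 29, 49, 55, 52, 45, 39]
  31 vs smaller child 29 at index 5, swap → [25, 35, 29, 43, 37, 31, 49, 55, 52, 45, 39]
extract-min #3 returns 25:
  remove root 25; move last element 39 to root → [39, 35, 29, 43, 37, 31, 49, 55, 52, 45]
  39 vs smaller child 29 at index 2, swap → [29, 35, 39, 43, 37, 31, 49, 55, 52, 45]
  39 vs smaller child 31 at index 5, swap → [29, 35, 31, 43, 37, 39, 49, 55, 52, 45]
extract-min #4 returns 29:
  remove root 29; move last element 45 to root → [45, 35, 31, 43, 37, 39, 49, 55, 52]
  45 vs smaller child 31 at index 2, swap → [31, 35, 45, 43, 37, 39, 49, 55, 52]
  45 vs smaller child 39 at index 5, swap → [31, 35, 39, 43, 37, 45, 49, 55, 52]

[31, 35, 39, 43, 37, 45, 49, 55, 52]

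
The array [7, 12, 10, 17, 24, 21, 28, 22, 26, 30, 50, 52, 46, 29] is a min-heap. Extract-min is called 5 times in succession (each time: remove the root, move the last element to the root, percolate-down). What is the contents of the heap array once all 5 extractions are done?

extract-min #1 returns 7:
  remove root 7; move last element 29 to root → [29, 12, 10, 17, 24, 21, 28, 22, 26, 30, 50, 52, 46]
  29 vs smaller child 10 at index 2, swap → [10, 12, 29, 17, 24, 21, 28, 22, 26, 30, 50, 52, 46]
  29 vs smaller child 21 at index 5, swap → [10, 12, 21, 17, 24, 29, 28, 22, 26, 30, 50, 52, 46]
extract-min #2 returns 10:
  remove root 10; move last element 46 to root → [46, 12, 21, 17, 24, 29, 28, 22, 26, 30, 50, 52]
  46 vs smaller child 12 at index 1, swap → [12, 46, 21, 17, 24, 29, 28, 22, 26, 30, 50, 52]
  46 vs smaller child 17 at index 3, swap → [12, 17, 21, 46, 24, 29, 28, 22, 26, 30, 50, 52]
  46 vs smaller child 22 at index 7, swap → [12, 17, 21, 22, 24, 29, 28, 46, 26, 30, 50, 52]
extract-min #3 returns 12:
  remove root 12; move last element 52 to root → [52, 17, 21, 22, 24, 29, 28, 46, 26, 30, 50]
  52 vs smaller child 17 at index 1, swap → [17, 52, 21, 22, 24, 29, 28, 46, 26, 30, 50]
  52 vs smaller child 22 at index 3, swap → [17, 22, 21, 52, 24, 29, 28, 46, 26, 30, 50]
  52 vs smaller child 26 at index 8, swap → [17, 22, 21, 26, 24, 29, 28, 46, 52, 30, 50]
extract-min #4 returns 17:
  remove root 17; move last element 50 to root → [50, 22, 21, 26, 24, 29, 28, 46, 52, 30]
  50 vs smaller child 21 at index 2, swap → [21, 22, 50, 26, 24, 29, 28, 46, 52, 30]
  50 vs smaller child 28 at index 6, swap → [21, 22, 28, 26, 24, 29, 50, 46, 52, 30]
extract-min #5 returns 21:
  remove root 21; move last element 30 to root → [30, 22, 28, 26, 24, 29, 50, 46, 52]
  30 vs smaller child 22 at index 1, swap → [22, 30, 28, 26, 24, 29, 50, 46, 52]
  30 vs smaller child 24 at index 4, swap → [22, 24, 28, 26, 30, 29, 50, 46, 52]

[22, 24, 28, 26, 30, 29, 50, 46, 52]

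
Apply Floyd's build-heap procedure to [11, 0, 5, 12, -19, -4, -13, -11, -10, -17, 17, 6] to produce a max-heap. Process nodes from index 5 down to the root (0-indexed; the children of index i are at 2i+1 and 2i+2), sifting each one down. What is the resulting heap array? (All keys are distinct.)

sift down from index 5:
  -4 vs only child 6 at index 11, swap → [11, 0, 5, 12, -19, 6, -13, -11, -10, -17, 17, -4]
sift down from index 4:
  -19 vs larger child 17 at index 10, swap → [11, 0, 5, 12, 17, 6, -13, -11, -10, -17, -19, -4]
sift down from index 3: already satisfies heap property
sift down from index 2:
  5 vs larger child 6 at index 5, swap → [11, 0, 6, 12, 17, 5, -13, -11, -10, -17, -19, -4]
sift down from index 1:
  0 vs larger child 17 at index 4, swap → [11, 17, 6, 12, 0, 5, -13, -11, -10, -17, -19, -4]
sift down from index 0:
  11 vs larger child 17 at index 1, swap → [17, 11, 6, 12, 0, 5, -13, -11, -10, -17, -19, -4]
  11 vs larger child 12 at index 3, swap → [17, 12, 6, 11, 0, 5, -13, -11, -10, -17, -19, -4]

[17, 12, 6, 11, 0, 5, -13, -11, -10, -17, -19, -4]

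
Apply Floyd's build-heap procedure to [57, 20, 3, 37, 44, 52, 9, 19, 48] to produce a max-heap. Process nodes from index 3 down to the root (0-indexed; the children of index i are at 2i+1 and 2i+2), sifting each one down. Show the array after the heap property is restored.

[57, 48, 52, 37, 44, 3, 9, 19, 20]

sift down from index 3:
  37 vs larger child 48 at index 8, swap → [57, 20, 3, 48, 44, 52, 9, 19, 37]
sift down from index 2:
  3 vs larger child 52 at index 5, swap → [57, 20, 52, 48, 44, 3, 9, 19, 37]
sift down from index 1:
  20 vs larger child 48 at index 3, swap → [57, 48, 52, 20, 44, 3, 9, 19, 37]
  20 vs larger child 37 at index 8, swap → [57, 48, 52, 37, 44, 3, 9, 19, 20]
sift down from index 0: already satisfies heap property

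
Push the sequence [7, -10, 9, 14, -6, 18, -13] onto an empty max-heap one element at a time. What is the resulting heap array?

[18, 9, 14, -10, -6, 7, -13]

Insert 7:
  append 7 at index 0 → [7] (no swap needed)
Insert -10:
  append -10 at index 1 → [7, -10] (no swap needed)
Insert 9:
  append 9 at index 2 → [7, -10, 9]
  9 > parent 7 at index 0, swap → [9, -10, 7]
Insert 14:
  append 14 at index 3 → [9, -10, 7, 14]
  14 > parent -10 at index 1, swap → [9, 14, 7, -10]
  14 > parent 9 at index 0, swap → [14, 9, 7, -10]
Insert -6:
  append -6 at index 4 → [14, 9, 7, -10, -6] (no swap needed)
Insert 18:
  append 18 at index 5 → [14, 9, 7, -10, -6, 18]
  18 > parent 7 at index 2, swap → [14, 9, 18, -10, -6, 7]
  18 > parent 14 at index 0, swap → [18, 9, 14, -10, -6, 7]
Insert -13:
  append -13 at index 6 → [18, 9, 14, -10, -6, 7, -13] (no swap needed)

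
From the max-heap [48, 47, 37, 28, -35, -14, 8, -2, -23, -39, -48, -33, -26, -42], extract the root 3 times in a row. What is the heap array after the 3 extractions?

extract-max #1 returns 48:
  remove root 48; move last element -42 to root → [-42, 47, 37, 28, -35, -14, 8, -2, -23, -39, -48, -33, -26]
  -42 vs larger child 47 at index 1, swap → [47, -42, 37, 28, -35, -14, 8, -2, -23, -39, -48, -33, -26]
  -42 vs larger child 28 at index 3, swap → [47, 28, 37, -42, -35, -14, 8, -2, -23, -39, -48, -33, -26]
  -42 vs larger child -2 at index 7, swap → [47, 28, 37, -2, -35, -14, 8, -42, -23, -39, -48, -33, -26]
extract-max #2 returns 47:
  remove root 47; move last element -26 to root → [-26, 28, 37, -2, -35, -14, 8, -42, -23, -39, -48, -33]
  -26 vs larger child 37 at index 2, swap → [37, 28, -26, -2, -35, -14, 8, -42, -23, -39, -48, -33]
  -26 vs larger child 8 at index 6, swap → [37, 28, 8, -2, -35, -14, -26, -42, -23, -39, -48, -33]
extract-max #3 returns 37:
  remove root 37; move last element -33 to root → [-33, 28, 8, -2, -35, -14, -26, -42, -23, -39, -48]
  -33 vs larger child 28 at index 1, swap → [28, -33, 8, -2, -35, -14, -26, -42, -23, -39, -48]
  -33 vs larger child -2 at index 3, swap → [28, -2, 8, -33, -35, -14, -26, -42, -23, -39, -48]
  -33 vs larger child -23 at index 8, swap → [28, -2, 8, -23, -35, -14, -26, -42, -33, -39, -48]

[28, -2, 8, -23, -35, -14, -26, -42, -33, -39, -48]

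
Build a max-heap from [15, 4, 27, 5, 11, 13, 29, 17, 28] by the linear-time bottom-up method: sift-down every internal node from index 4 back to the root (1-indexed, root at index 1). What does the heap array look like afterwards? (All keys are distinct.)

sift down from index 4:
  5 vs larger child 28 at index 9, swap → [15, 4, 27, 28, 11, 13, 29, 17, 5]
sift down from index 3:
  27 vs larger child 29 at index 7, swap → [15, 4, 29, 28, 11, 13, 27, 17, 5]
sift down from index 2:
  4 vs larger child 28 at index 4, swap → [15, 28, 29, 4, 11, 13, 27, 17, 5]
  4 vs larger child 17 at index 8, swap → [15, 28, 29, 17, 11, 13, 27, 4, 5]
sift down from index 1:
  15 vs larger child 29 at index 3, swap → [29, 28, 15, 17, 11, 13, 27, 4, 5]
  15 vs larger child 27 at index 7, swap → [29, 28, 27, 17, 11, 13, 15, 4, 5]

[29, 28, 27, 17, 11, 13, 15, 4, 5]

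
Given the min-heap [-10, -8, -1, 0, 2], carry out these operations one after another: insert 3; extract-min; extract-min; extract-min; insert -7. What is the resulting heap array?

[-7, 0, 2, 3]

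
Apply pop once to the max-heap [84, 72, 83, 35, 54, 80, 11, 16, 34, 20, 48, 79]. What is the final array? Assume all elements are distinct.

[83, 72, 80, 35, 54, 79, 11, 16, 34, 20, 48]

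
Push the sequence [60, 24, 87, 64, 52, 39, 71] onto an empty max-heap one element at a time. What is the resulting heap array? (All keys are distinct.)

[87, 64, 71, 24, 52, 39, 60]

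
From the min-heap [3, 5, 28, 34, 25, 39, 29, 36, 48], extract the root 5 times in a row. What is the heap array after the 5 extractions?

extract-min #1 returns 3:
  remove root 3; move last element 48 to root → [48, 5, 28, 34, 25, 39, 29, 36]
  48 vs smaller child 5 at index 1, swap → [5, 48, 28, 34, 25, 39, 29, 36]
  48 vs smaller child 25 at index 4, swap → [5, 25, 28, 34, 48, 39, 29, 36]
extract-min #2 returns 5:
  remove root 5; move last element 36 to root → [36, 25, 28, 34, 48, 39, 29]
  36 vs smaller child 25 at index 1, swap → [25, 36, 28, 34, 48, 39, 29]
  36 vs smaller child 34 at index 3, swap → [25, 34, 28, 36, 48, 39, 29]
extract-min #3 returns 25:
  remove root 25; move last element 29 to root → [29, 34, 28, 36, 48, 39]
  29 vs smaller child 28 at index 2, swap → [28, 34, 29, 36, 48, 39]
extract-min #4 returns 28:
  remove root 28; move last element 39 to root → [39, 34, 29, 36, 48]
  39 vs smaller child 29 at index 2, swap → [29, 34, 39, 36, 48]
extract-min #5 returns 29:
  remove root 29; move last element 48 to root → [48, 34, 39, 36]
  48 vs smaller child 34 at index 1, swap → [34, 48, 39, 36]
  48 vs only child 36 at index 3, swap → [34, 36, 39, 48]

[34, 36, 39, 48]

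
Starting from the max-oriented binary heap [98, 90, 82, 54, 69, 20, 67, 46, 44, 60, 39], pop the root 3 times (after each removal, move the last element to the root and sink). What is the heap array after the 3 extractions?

extract-max #1 returns 98:
  remove root 98; move last element 39 to root → [39, 90, 82, 54, 69, 20, 67, 46, 44, 60]
  39 vs larger child 90 at index 1, swap → [90, 39, 82, 54, 69, 20, 67, 46, 44, 60]
  39 vs larger child 69 at index 4, swap → [90, 69, 82, 54, 39, 20, 67, 46, 44, 60]
  39 vs only child 60 at index 9, swap → [90, 69, 82, 54, 60, 20, 67, 46, 44, 39]
extract-max #2 returns 90:
  remove root 90; move last element 39 to root → [39, 69, 82, 54, 60, 20, 67, 46, 44]
  39 vs larger child 82 at index 2, swap → [82, 69, 39, 54, 60, 20, 67, 46, 44]
  39 vs larger child 67 at index 6, swap → [82, 69, 67, 54, 60, 20, 39, 46, 44]
extract-max #3 returns 82:
  remove root 82; move last element 44 to root → [44, 69, 67, 54, 60, 20, 39, 46]
  44 vs larger child 69 at index 1, swap → [69, 44, 67, 54, 60, 20, 39, 46]
  44 vs larger child 60 at index 4, swap → [69, 60, 67, 54, 44, 20, 39, 46]

[69, 60, 67, 54, 44, 20, 39, 46]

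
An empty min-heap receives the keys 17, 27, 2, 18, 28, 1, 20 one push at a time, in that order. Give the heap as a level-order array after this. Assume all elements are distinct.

[1, 18, 2, 27, 28, 17, 20]

Insert 17:
  append 17 at index 0 → [17] (no swap needed)
Insert 27:
  append 27 at index 1 → [17, 27] (no swap needed)
Insert 2:
  append 2 at index 2 → [17, 27, 2]
  2 < parent 17 at index 0, swap → [2, 27, 17]
Insert 18:
  append 18 at index 3 → [2, 27, 17, 18]
  18 < parent 27 at index 1, swap → [2, 18, 17, 27]
Insert 28:
  append 28 at index 4 → [2, 18, 17, 27, 28] (no swap needed)
Insert 1:
  append 1 at index 5 → [2, 18, 17, 27, 28, 1]
  1 < parent 17 at index 2, swap → [2, 18, 1, 27, 28, 17]
  1 < parent 2 at index 0, swap → [1, 18, 2, 27, 28, 17]
Insert 20:
  append 20 at index 6 → [1, 18, 2, 27, 28, 17, 20] (no swap needed)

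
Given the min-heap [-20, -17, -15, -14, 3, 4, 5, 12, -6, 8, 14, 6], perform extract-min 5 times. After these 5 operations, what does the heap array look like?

[3, 6, 4, 12, 8, 14, 5]

extract-min #1 returns -20:
  remove root -20; move last element 6 to root → [6, -17, -15, -14, 3, 4, 5, 12, -6, 8, 14]
  6 vs smaller child -17 at index 1, swap → [-17, 6, -15, -14, 3, 4, 5, 12, -6, 8, 14]
  6 vs smaller child -14 at index 3, swap → [-17, -14, -15, 6, 3, 4, 5, 12, -6, 8, 14]
  6 vs smaller child -6 at index 8, swap → [-17, -14, -15, -6, 3, 4, 5, 12, 6, 8, 14]
extract-min #2 returns -17:
  remove root -17; move last element 14 to root → [14, -14, -15, -6, 3, 4, 5, 12, 6, 8]
  14 vs smaller child -15 at index 2, swap → [-15, -14, 14, -6, 3, 4, 5, 12, 6, 8]
  14 vs smaller child 4 at index 5, swap → [-15, -14, 4, -6, 3, 14, 5, 12, 6, 8]
extract-min #3 returns -15:
  remove root -15; move last element 8 to root → [8, -14, 4, -6, 3, 14, 5, 12, 6]
  8 vs smaller child -14 at index 1, swap → [-14, 8, 4, -6, 3, 14, 5, 12, 6]
  8 vs smaller child -6 at index 3, swap → [-14, -6, 4, 8, 3, 14, 5, 12, 6]
  8 vs smaller child 6 at index 8, swap → [-14, -6, 4, 6, 3, 14, 5, 12, 8]
extract-min #4 returns -14:
  remove root -14; move last element 8 to root → [8, -6, 4, 6, 3, 14, 5, 12]
  8 vs smaller child -6 at index 1, swap → [-6, 8, 4, 6, 3, 14, 5, 12]
  8 vs smaller child 3 at index 4, swap → [-6, 3, 4, 6, 8, 14, 5, 12]
extract-min #5 returns -6:
  remove root -6; move last element 12 to root → [12, 3, 4, 6, 8, 14, 5]
  12 vs smaller child 3 at index 1, swap → [3, 12, 4, 6, 8, 14, 5]
  12 vs smaller child 6 at index 3, swap → [3, 6, 4, 12, 8, 14, 5]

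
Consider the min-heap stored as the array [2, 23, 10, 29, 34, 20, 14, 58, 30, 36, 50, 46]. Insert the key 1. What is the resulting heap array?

append 1 at index 12 → [2, 23, 10, 29, 34, 20, 14, 58, 30, 36, 50, 46, 1]
1 < parent 20 at index 5, swap → [2, 23, 10, 29, 34, 1, 14, 58, 30, 36, 50, 46, 20]
1 < parent 10 at index 2, swap → [2, 23, 1, 29, 34, 10, 14, 58, 30, 36, 50, 46, 20]
1 < parent 2 at index 0, swap → [1, 23, 2, 29, 34, 10, 14, 58, 30, 36, 50, 46, 20]

[1, 23, 2, 29, 34, 10, 14, 58, 30, 36, 50, 46, 20]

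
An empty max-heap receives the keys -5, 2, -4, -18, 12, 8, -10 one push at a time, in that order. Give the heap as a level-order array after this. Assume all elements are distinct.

[12, 2, 8, -18, -5, -4, -10]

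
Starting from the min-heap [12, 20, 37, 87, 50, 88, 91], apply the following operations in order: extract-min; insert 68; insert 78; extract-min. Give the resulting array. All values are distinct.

extract-min → returns 12:
  remove root 12; move last element 91 to root → [91, 20, 37, 87, 50, 88]
  91 vs smaller child 20 at index 1, swap → [20, 91, 37, 87, 50, 88]
  91 vs smaller child 50 at index 4, swap → [20, 50, 37, 87, 91, 88]
insert 68:
  append 68 at index 6 → [20, 50, 37, 87, 91, 88, 68] (no swap needed)
insert 78:
  append 78 at index 7 → [20, 50, 37, 87, 91, 88, 68, 78]
  78 < parent 87 at index 3, swap → [20, 50, 37, 78, 91, 88, 68, 87]
extract-min → returns 20:
  remove root 20; move last element 87 to root → [87, 50, 37, 78, 91, 88, 68]
  87 vs smaller child 37 at index 2, swap → [37, 50, 87, 78, 91, 88, 68]
  87 vs smaller child 68 at index 6, swap → [37, 50, 68, 78, 91, 88, 87]

[37, 50, 68, 78, 91, 88, 87]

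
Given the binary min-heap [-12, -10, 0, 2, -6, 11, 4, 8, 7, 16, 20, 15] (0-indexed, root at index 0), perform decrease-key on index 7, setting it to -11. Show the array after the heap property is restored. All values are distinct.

[-12, -11, 0, -10, -6, 11, 4, 2, 7, 16, 20, 15]

set index 7 from 8 to -11 → [-12, -10, 0, 2, -6, 11, 4, -11, 7, 16, 20, 15]
-11 < parent 2 at index 3, swap → [-12, -10, 0, -11, -6, 11, 4, 2, 7, 16, 20, 15]
-11 < parent -10 at index 1, swap → [-12, -11, 0, -10, -6, 11, 4, 2, 7, 16, 20, 15]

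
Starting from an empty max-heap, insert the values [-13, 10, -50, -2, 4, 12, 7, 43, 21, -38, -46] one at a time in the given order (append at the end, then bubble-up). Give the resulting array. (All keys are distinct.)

[43, 21, 10, 12, -2, -50, 7, -13, 4, -38, -46]

Insert -13:
  append -13 at index 0 → [-13] (no swap needed)
Insert 10:
  append 10 at index 1 → [-13, 10]
  10 > parent -13 at index 0, swap → [10, -13]
Insert -50:
  append -50 at index 2 → [10, -13, -50] (no swap needed)
Insert -2:
  append -2 at index 3 → [10, -13, -50, -2]
  -2 > parent -13 at index 1, swap → [10, -2, -50, -13]
Insert 4:
  append 4 at index 4 → [10, -2, -50, -13, 4]
  4 > parent -2 at index 1, swap → [10, 4, -50, -13, -2]
Insert 12:
  append 12 at index 5 → [10, 4, -50, -13, -2, 12]
  12 > parent -50 at index 2, swap → [10, 4, 12, -13, -2, -50]
  12 > parent 10 at index 0, swap → [12, 4, 10, -13, -2, -50]
Insert 7:
  append 7 at index 6 → [12, 4, 10, -13, -2, -50, 7] (no swap needed)
Insert 43:
  append 43 at index 7 → [12, 4, 10, -13, -2, -50, 7, 43]
  43 > parent -13 at index 3, swap → [12, 4, 10, 43, -2, -50, 7, -13]
  43 > parent 4 at index 1, swap → [12, 43, 10, 4, -2, -50, 7, -13]
  43 > parent 12 at index 0, swap → [43, 12, 10, 4, -2, -50, 7, -13]
Insert 21:
  append 21 at index 8 → [43, 12, 10, 4, -2, -50, 7, -13, 21]
  21 > parent 4 at index 3, swap → [43, 12, 10, 21, -2, -50, 7, -13, 4]
  21 > parent 12 at index 1, swap → [43, 21, 10, 12, -2, -50, 7, -13, 4]
Insert -38:
  append -38 at index 9 → [43, 21, 10, 12, -2, -50, 7, -13, 4, -38] (no swap needed)
Insert -46:
  append -46 at index 10 → [43, 21, 10, 12, -2, -50, 7, -13, 4, -38, -46] (no swap needed)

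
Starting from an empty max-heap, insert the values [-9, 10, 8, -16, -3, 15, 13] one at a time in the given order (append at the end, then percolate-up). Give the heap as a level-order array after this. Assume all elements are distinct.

Insert -9:
  append -9 at index 0 → [-9] (no swap needed)
Insert 10:
  append 10 at index 1 → [-9, 10]
  10 > parent -9 at index 0, swap → [10, -9]
Insert 8:
  append 8 at index 2 → [10, -9, 8] (no swap needed)
Insert -16:
  append -16 at index 3 → [10, -9, 8, -16] (no swap needed)
Insert -3:
  append -3 at index 4 → [10, -9, 8, -16, -3]
  -3 > parent -9 at index 1, swap → [10, -3, 8, -16, -9]
Insert 15:
  append 15 at index 5 → [10, -3, 8, -16, -9, 15]
  15 > parent 8 at index 2, swap → [10, -3, 15, -16, -9, 8]
  15 > parent 10 at index 0, swap → [15, -3, 10, -16, -9, 8]
Insert 13:
  append 13 at index 6 → [15, -3, 10, -16, -9, 8, 13]
  13 > parent 10 at index 2, swap → [15, -3, 13, -16, -9, 8, 10]

[15, -3, 13, -16, -9, 8, 10]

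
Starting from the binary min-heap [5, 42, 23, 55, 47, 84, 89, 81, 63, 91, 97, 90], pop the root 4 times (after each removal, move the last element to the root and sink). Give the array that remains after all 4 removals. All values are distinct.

[55, 63, 84, 81, 91, 90, 89, 97]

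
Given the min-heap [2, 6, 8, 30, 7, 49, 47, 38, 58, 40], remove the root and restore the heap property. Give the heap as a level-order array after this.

[6, 7, 8, 30, 40, 49, 47, 38, 58]

remove root 2; move last element 40 to root → [40, 6, 8, 30, 7, 49, 47, 38, 58]
40 vs smaller child 6 at index 1, swap → [6, 40, 8, 30, 7, 49, 47, 38, 58]
40 vs smaller child 7 at index 4, swap → [6, 7, 8, 30, 40, 49, 47, 38, 58]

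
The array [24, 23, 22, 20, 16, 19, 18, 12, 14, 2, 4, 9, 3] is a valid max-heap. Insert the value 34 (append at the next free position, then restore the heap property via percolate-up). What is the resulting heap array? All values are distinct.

append 34 at index 13 → [24, 23, 22, 20, 16, 19, 18, 12, 14, 2, 4, 9, 3, 34]
34 > parent 18 at index 6, swap → [24, 23, 22, 20, 16, 19, 34, 12, 14, 2, 4, 9, 3, 18]
34 > parent 22 at index 2, swap → [24, 23, 34, 20, 16, 19, 22, 12, 14, 2, 4, 9, 3, 18]
34 > parent 24 at index 0, swap → [34, 23, 24, 20, 16, 19, 22, 12, 14, 2, 4, 9, 3, 18]

[34, 23, 24, 20, 16, 19, 22, 12, 14, 2, 4, 9, 3, 18]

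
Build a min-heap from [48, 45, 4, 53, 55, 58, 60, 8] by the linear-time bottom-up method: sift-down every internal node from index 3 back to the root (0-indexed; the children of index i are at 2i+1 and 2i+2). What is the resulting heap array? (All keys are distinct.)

[4, 8, 48, 45, 55, 58, 60, 53]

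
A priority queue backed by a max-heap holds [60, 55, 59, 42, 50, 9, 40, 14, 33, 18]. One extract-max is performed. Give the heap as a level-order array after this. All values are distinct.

remove root 60; move last element 18 to root → [18, 55, 59, 42, 50, 9, 40, 14, 33]
18 vs larger child 59 at index 2, swap → [59, 55, 18, 42, 50, 9, 40, 14, 33]
18 vs larger child 40 at index 6, swap → [59, 55, 40, 42, 50, 9, 18, 14, 33]

[59, 55, 40, 42, 50, 9, 18, 14, 33]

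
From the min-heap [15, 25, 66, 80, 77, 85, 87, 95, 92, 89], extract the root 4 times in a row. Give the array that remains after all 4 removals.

extract-min #1 returns 15:
  remove root 15; move last element 89 to root → [89, 25, 66, 80, 77, 85, 87, 95, 92]
  89 vs smaller child 25 at index 1, swap → [25, 89, 66, 80, 77, 85, 87, 95, 92]
  89 vs smaller child 77 at index 4, swap → [25, 77, 66, 80, 89, 85, 87, 95, 92]
extract-min #2 returns 25:
  remove root 25; move last element 92 to root → [92, 77, 66, 80, 89, 85, 87, 95]
  92 vs smaller child 66 at index 2, swap → [66, 77, 92, 80, 89, 85, 87, 95]
  92 vs smaller child 85 at index 5, swap → [66, 77, 85, 80, 89, 92, 87, 95]
extract-min #3 returns 66:
  remove root 66; move last element 95 to root → [95, 77, 85, 80, 89, 92, 87]
  95 vs smaller child 77 at index 1, swap → [77, 95, 85, 80, 89, 92, 87]
  95 vs smaller child 80 at index 3, swap → [77, 80, 85, 95, 89, 92, 87]
extract-min #4 returns 77:
  remove root 77; move last element 87 to root → [87, 80, 85, 95, 89, 92]
  87 vs smaller child 80 at index 1, swap → [80, 87, 85, 95, 89, 92]

[80, 87, 85, 95, 89, 92]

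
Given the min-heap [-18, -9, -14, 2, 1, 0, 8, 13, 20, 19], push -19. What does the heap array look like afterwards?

[-19, -18, -14, 2, -9, 0, 8, 13, 20, 19, 1]

append -19 at index 10 → [-18, -9, -14, 2, 1, 0, 8, 13, 20, 19, -19]
-19 < parent 1 at index 4, swap → [-18, -9, -14, 2, -19, 0, 8, 13, 20, 19, 1]
-19 < parent -9 at index 1, swap → [-18, -19, -14, 2, -9, 0, 8, 13, 20, 19, 1]
-19 < parent -18 at index 0, swap → [-19, -18, -14, 2, -9, 0, 8, 13, 20, 19, 1]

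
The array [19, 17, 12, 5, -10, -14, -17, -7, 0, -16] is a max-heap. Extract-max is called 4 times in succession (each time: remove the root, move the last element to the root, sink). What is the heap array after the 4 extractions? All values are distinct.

[0, -7, -14, -17, -10, -16]

extract-max #1 returns 19:
  remove root 19; move last element -16 to root → [-16, 17, 12, 5, -10, -14, -17, -7, 0]
  -16 vs larger child 17 at index 1, swap → [17, -16, 12, 5, -10, -14, -17, -7, 0]
  -16 vs larger child 5 at index 3, swap → [17, 5, 12, -16, -10, -14, -17, -7, 0]
  -16 vs larger child 0 at index 8, swap → [17, 5, 12, 0, -10, -14, -17, -7, -16]
extract-max #2 returns 17:
  remove root 17; move last element -16 to root → [-16, 5, 12, 0, -10, -14, -17, -7]
  -16 vs larger child 12 at index 2, swap → [12, 5, -16, 0, -10, -14, -17, -7]
  -16 vs larger child -14 at index 5, swap → [12, 5, -14, 0, -10, -16, -17, -7]
extract-max #3 returns 12:
  remove root 12; move last element -7 to root → [-7, 5, -14, 0, -10, -16, -17]
  -7 vs larger child 5 at index 1, swap → [5, -7, -14, 0, -10, -16, -17]
  -7 vs larger child 0 at index 3, swap → [5, 0, -14, -7, -10, -16, -17]
extract-max #4 returns 5:
  remove root 5; move last element -17 to root → [-17, 0, -14, -7, -10, -16]
  -17 vs larger child 0 at index 1, swap → [0, -17, -14, -7, -10, -16]
  -17 vs larger child -7 at index 3, swap → [0, -7, -14, -17, -10, -16]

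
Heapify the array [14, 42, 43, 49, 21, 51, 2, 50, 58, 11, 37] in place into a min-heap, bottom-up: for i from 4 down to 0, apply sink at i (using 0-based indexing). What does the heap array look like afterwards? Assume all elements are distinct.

[2, 11, 14, 49, 21, 51, 43, 50, 58, 42, 37]

sift down from index 4:
  21 vs smaller child 11 at index 9, swap → [14, 42, 43, 49, 11, 51, 2, 50, 58, 21, 37]
sift down from index 3: already satisfies heap property
sift down from index 2:
  43 vs smaller child 2 at index 6, swap → [14, 42, 2, 49, 11, 51, 43, 50, 58, 21, 37]
sift down from index 1:
  42 vs smaller child 11 at index 4, swap → [14, 11, 2, 49, 42, 51, 43, 50, 58, 21, 37]
  42 vs smaller child 21 at index 9, swap → [14, 11, 2, 49, 21, 51, 43, 50, 58, 42, 37]
sift down from index 0:
  14 vs smaller child 2 at index 2, swap → [2, 11, 14, 49, 21, 51, 43, 50, 58, 42, 37]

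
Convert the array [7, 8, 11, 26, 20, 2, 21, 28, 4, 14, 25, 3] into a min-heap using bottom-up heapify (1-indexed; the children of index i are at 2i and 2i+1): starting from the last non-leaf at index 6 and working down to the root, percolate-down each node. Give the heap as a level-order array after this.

[2, 4, 3, 8, 14, 7, 21, 28, 26, 20, 25, 11]

sift down from index 6: already satisfies heap property
sift down from index 5:
  20 vs smaller child 14 at index 10, swap → [7, 8, 11, 26, 14, 2, 21, 28, 4, 20, 25, 3]
sift down from index 4:
  26 vs smaller child 4 at index 9, swap → [7, 8, 11, 4, 14, 2, 21, 28, 26, 20, 25, 3]
sift down from index 3:
  11 vs smaller child 2 at index 6, swap → [7, 8, 2, 4, 14, 11, 21, 28, 26, 20, 25, 3]
  11 vs only child 3 at index 12, swap → [7, 8, 2, 4, 14, 3, 21, 28, 26, 20, 25, 11]
sift down from index 2:
  8 vs smaller child 4 at index 4, swap → [7, 4, 2, 8, 14, 3, 21, 28, 26, 20, 25, 11]
sift down from index 1:
  7 vs smaller child 2 at index 3, swap → [2, 4, 7, 8, 14, 3, 21, 28, 26, 20, 25, 11]
  7 vs smaller child 3 at index 6, swap → [2, 4, 3, 8, 14, 7, 21, 28, 26, 20, 25, 11]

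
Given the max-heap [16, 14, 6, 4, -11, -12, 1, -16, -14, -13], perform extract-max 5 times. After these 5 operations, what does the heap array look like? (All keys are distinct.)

extract-max #1 returns 16:
  remove root 16; move last element -13 to root → [-13, 14, 6, 4, -11, -12, 1, -16, -14]
  -13 vs larger child 14 at index 1, swap → [14, -13, 6, 4, -11, -12, 1, -16, -14]
  -13 vs larger child 4 at index 3, swap → [14, 4, 6, -13, -11, -12, 1, -16, -14]
extract-max #2 returns 14:
  remove root 14; move last element -14 to root → [-14, 4, 6, -13, -11, -12, 1, -16]
  -14 vs larger child 6 at index 2, swap → [6, 4, -14, -13, -11, -12, 1, -16]
  -14 vs larger child 1 at index 6, swap → [6, 4, 1, -13, -11, -12, -14, -16]
extract-max #3 returns 6:
  remove root 6; move last element -16 to root → [-16, 4, 1, -13, -11, -12, -14]
  -16 vs larger child 4 at index 1, swap → [4, -16, 1, -13, -11, -12, -14]
  -16 vs larger child -11 at index 4, swap → [4, -11, 1, -13, -16, -12, -14]
extract-max #4 returns 4:
  remove root 4; move last element -14 to root → [-14, -11, 1, -13, -16, -12]
  -14 vs larger child 1 at index 2, swap → [1, -11, -14, -13, -16, -12]
  -14 vs only child -12 at index 5, swap → [1, -11, -12, -13, -16, -14]
extract-max #5 returns 1:
  remove root 1; move last element -14 to root → [-14, -11, -12, -13, -16]
  -14 vs larger child -11 at index 1, swap → [-11, -14, -12, -13, -16]
  -14 vs larger child -13 at index 3, swap → [-11, -13, -12, -14, -16]

[-11, -13, -12, -14, -16]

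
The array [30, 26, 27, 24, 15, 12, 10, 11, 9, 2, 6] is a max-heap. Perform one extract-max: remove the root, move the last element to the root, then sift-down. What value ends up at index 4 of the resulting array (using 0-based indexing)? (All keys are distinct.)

15

remove root 30; move last element 6 to root → [6, 26, 27, 24, 15, 12, 10, 11, 9, 2]
6 vs larger child 27 at index 2, swap → [27, 26, 6, 24, 15, 12, 10, 11, 9, 2]
6 vs larger child 12 at index 5, swap → [27, 26, 12, 24, 15, 6, 10, 11, 9, 2]
resulting array: [27, 26, 12, 24, 15, 6, 10, 11, 9, 2]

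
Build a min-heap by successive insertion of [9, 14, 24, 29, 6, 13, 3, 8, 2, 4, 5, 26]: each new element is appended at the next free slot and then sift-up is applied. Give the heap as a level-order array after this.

[2, 3, 6, 8, 4, 24, 13, 29, 9, 14, 5, 26]

Insert 9:
  append 9 at index 0 → [9] (no swap needed)
Insert 14:
  append 14 at index 1 → [9, 14] (no swap needed)
Insert 24:
  append 24 at index 2 → [9, 14, 24] (no swap needed)
Insert 29:
  append 29 at index 3 → [9, 14, 24, 29] (no swap needed)
Insert 6:
  append 6 at index 4 → [9, 14, 24, 29, 6]
  6 < parent 14 at index 1, swap → [9, 6, 24, 29, 14]
  6 < parent 9 at index 0, swap → [6, 9, 24, 29, 14]
Insert 13:
  append 13 at index 5 → [6, 9, 24, 29, 14, 13]
  13 < parent 24 at index 2, swap → [6, 9, 13, 29, 14, 24]
Insert 3:
  append 3 at index 6 → [6, 9, 13, 29, 14, 24, 3]
  3 < parent 13 at index 2, swap → [6, 9, 3, 29, 14, 24, 13]
  3 < parent 6 at index 0, swap → [3, 9, 6, 29, 14, 24, 13]
Insert 8:
  append 8 at index 7 → [3, 9, 6, 29, 14, 24, 13, 8]
  8 < parent 29 at index 3, swap → [3, 9, 6, 8, 14, 24, 13, 29]
  8 < parent 9 at index 1, swap → [3, 8, 6, 9, 14, 24, 13, 29]
Insert 2:
  append 2 at index 8 → [3, 8, 6, 9, 14, 24, 13, 29, 2]
  2 < parent 9 at index 3, swap → [3, 8, 6, 2, 14, 24, 13, 29, 9]
  2 < parent 8 at index 1, swap → [3, 2, 6, 8, 14, 24, 13, 29, 9]
  2 < parent 3 at index 0, swap → [2, 3, 6, 8, 14, 24, 13, 29, 9]
Insert 4:
  append 4 at index 9 → [2, 3, 6, 8, 14, 24, 13, 29, 9, 4]
  4 < parent 14 at index 4, swap → [2, 3, 6, 8, 4, 24, 13, 29, 9, 14]
Insert 5:
  append 5 at index 10 → [2, 3, 6, 8, 4, 24, 13, 29, 9, 14, 5] (no swap needed)
Insert 26:
  append 26 at index 11 → [2, 3, 6, 8, 4, 24, 13, 29, 9, 14, 5, 26] (no swap needed)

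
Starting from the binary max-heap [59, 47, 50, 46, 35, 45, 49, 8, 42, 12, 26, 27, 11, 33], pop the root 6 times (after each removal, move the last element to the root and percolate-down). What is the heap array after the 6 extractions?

[42, 35, 33, 26, 11, 27, 12, 8]

extract-max #1 returns 59:
  remove root 59; move last element 33 to root → [33, 47, 50, 46, 35, 45, 49, 8, 42, 12, 26, 27, 11]
  33 vs larger child 50 at index 2, swap → [50, 47, 33, 46, 35, 45, 49, 8, 42, 12, 26, 27, 11]
  33 vs larger child 49 at index 6, swap → [50, 47, 49, 46, 35, 45, 33, 8, 42, 12, 26, 27, 11]
extract-max #2 returns 50:
  remove root 50; move last element 11 to root → [11, 47, 49, 46, 35, 45, 33, 8, 42, 12, 26, 27]
  11 vs larger child 49 at index 2, swap → [49, 47, 11, 46, 35, 45, 33, 8, 42, 12, 26, 27]
  11 vs larger child 45 at index 5, swap → [49, 47, 45, 46, 35, 11, 33, 8, 42, 12, 26, 27]
  11 vs only child 27 at index 11, swap → [49, 47, 45, 46, 35, 27, 33, 8, 42, 12, 26, 11]
extract-max #3 returns 49:
  remove root 49; move last element 11 to root → [11, 47, 45, 46, 35, 27, 33, 8, 42, 12, 26]
  11 vs larger child 47 at index 1, swap → [47, 11, 45, 46, 35, 27, 33, 8, 42, 12, 26]
  11 vs larger child 46 at index 3, swap → [47, 46, 45, 11, 35, 27, 33, 8, 42, 12, 26]
  11 vs larger child 42 at index 8, swap → [47, 46, 45, 42, 35, 27, 33, 8, 11, 12, 26]
extract-max #4 returns 47:
  remove root 47; move last element 26 to root → [26, 46, 45, 42, 35, 27, 33, 8, 11, 12]
  26 vs larger child 46 at index 1, swap → [46, 26, 45, 42, 35, 27, 33, 8, 11, 12]
  26 vs larger child 42 at index 3, swap → [46, 42, 45, 26, 35, 27, 33, 8, 11, 12]
extract-max #5 returns 46:
  remove root 46; move last element 12 to root → [12, 42, 45, 26, 35, 27, 33, 8, 11]
  12 vs larger child 45 at index 2, swap → [45, 42, 12, 26, 35, 27, 33, 8, 11]
  12 vs larger child 33 at index 6, swap → [45, 42, 33, 26, 35, 27, 12, 8, 11]
extract-max #6 returns 45:
  remove root 45; move last element 11 to root → [11, 42, 33, 26, 35, 27, 12, 8]
  11 vs larger child 42 at index 1, swap → [42, 11, 33, 26, 35, 27, 12, 8]
  11 vs larger child 35 at index 4, swap → [42, 35, 33, 26, 11, 27, 12, 8]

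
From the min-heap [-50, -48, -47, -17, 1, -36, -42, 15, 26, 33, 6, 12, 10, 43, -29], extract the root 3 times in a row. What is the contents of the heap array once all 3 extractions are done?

[-42, -29, -36, -17, 1, 10, 43, 15, 26, 33, 6, 12]

extract-min #1 returns -50:
  remove root -50; move last element -29 to root → [-29, -48, -47, -17, 1, -36, -42, 15, 26, 33, 6, 12, 10, 43]
  -29 vs smaller child -48 at index 1, swap → [-48, -29, -47, -17, 1, -36, -42, 15, 26, 33, 6, 12, 10, 43]
extract-min #2 returns -48:
  remove root -48; move last element 43 to root → [43, -29, -47, -17, 1, -36, -42, 15, 26, 33, 6, 12, 10]
  43 vs smaller child -47 at index 2, swap → [-47, -29, 43, -17, 1, -36, -42, 15, 26, 33, 6, 12, 10]
  43 vs smaller child -42 at index 6, swap → [-47, -29, -42, -17, 1, -36, 43, 15, 26, 33, 6, 12, 10]
extract-min #3 returns -47:
  remove root -47; move last element 10 to root → [10, -29, -42, -17, 1, -36, 43, 15, 26, 33, 6, 12]
  10 vs smaller child -42 at index 2, swap → [-42, -29, 10, -17, 1, -36, 43, 15, 26, 33, 6, 12]
  10 vs smaller child -36 at index 5, swap → [-42, -29, -36, -17, 1, 10, 43, 15, 26, 33, 6, 12]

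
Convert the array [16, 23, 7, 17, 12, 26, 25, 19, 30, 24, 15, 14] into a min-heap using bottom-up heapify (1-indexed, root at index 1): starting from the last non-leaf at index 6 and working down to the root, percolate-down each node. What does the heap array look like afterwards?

sift down from index 6:
  26 vs only child 14 at index 12, swap → [16, 23, 7, 17, 12, 14, 25, 19, 30, 24, 15, 26]
sift down from index 5: already satisfies heap property
sift down from index 4: already satisfies heap property
sift down from index 3: already satisfies heap property
sift down from index 2:
  23 vs smaller child 12 at index 5, swap → [16, 12, 7, 17, 23, 14, 25, 19, 30, 24, 15, 26]
  23 vs smaller child 15 at index 11, swap → [16, 12, 7, 17, 15, 14, 25, 19, 30, 24, 23, 26]
sift down from index 1:
  16 vs smaller child 7 at index 3, swap → [7, 12, 16, 17, 15, 14, 25, 19, 30, 24, 23, 26]
  16 vs smaller child 14 at index 6, swap → [7, 12, 14, 17, 15, 16, 25, 19, 30, 24, 23, 26]

[7, 12, 14, 17, 15, 16, 25, 19, 30, 24, 23, 26]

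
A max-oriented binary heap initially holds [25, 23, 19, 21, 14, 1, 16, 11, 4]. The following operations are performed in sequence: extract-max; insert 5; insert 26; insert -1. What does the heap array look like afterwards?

extract-max → returns 25:
  remove root 25; move last element 4 to root → [4, 23, 19, 21, 14, 1, 16, 11]
  4 vs larger child 23 at index 1, swap → [23, 4, 19, 21, 14, 1, 16, 11]
  4 vs larger child 21 at index 3, swap → [23, 21, 19, 4, 14, 1, 16, 11]
  4 vs only child 11 at index 7, swap → [23, 21, 19, 11, 14, 1, 16, 4]
insert 5:
  append 5 at index 8 → [23, 21, 19, 11, 14, 1, 16, 4, 5] (no swap needed)
insert 26:
  append 26 at index 9 → [23, 21, 19, 11, 14, 1, 16, 4, 5, 26]
  26 > parent 14 at index 4, swap → [23, 21, 19, 11, 26, 1, 16, 4, 5, 14]
  26 > parent 21 at index 1, swap → [23, 26, 19, 11, 21, 1, 16, 4, 5, 14]
  26 > parent 23 at index 0, swap → [26, 23, 19, 11, 21, 1, 16, 4, 5, 14]
insert -1:
  append -1 at index 10 → [26, 23, 19, 11, 21, 1, 16, 4, 5, 14, -1] (no swap needed)

[26, 23, 19, 11, 21, 1, 16, 4, 5, 14, -1]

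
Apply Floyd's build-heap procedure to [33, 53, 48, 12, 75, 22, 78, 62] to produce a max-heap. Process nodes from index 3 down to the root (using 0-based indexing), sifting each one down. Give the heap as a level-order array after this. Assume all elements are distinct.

[78, 75, 48, 62, 53, 22, 33, 12]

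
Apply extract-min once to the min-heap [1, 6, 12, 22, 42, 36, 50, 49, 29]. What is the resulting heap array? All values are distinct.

[6, 22, 12, 29, 42, 36, 50, 49]

remove root 1; move last element 29 to root → [29, 6, 12, 22, 42, 36, 50, 49]
29 vs smaller child 6 at index 1, swap → [6, 29, 12, 22, 42, 36, 50, 49]
29 vs smaller child 22 at index 3, swap → [6, 22, 12, 29, 42, 36, 50, 49]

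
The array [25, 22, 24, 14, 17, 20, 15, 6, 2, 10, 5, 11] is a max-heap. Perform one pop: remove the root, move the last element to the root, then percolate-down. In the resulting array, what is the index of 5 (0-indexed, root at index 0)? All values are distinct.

remove root 25; move last element 11 to root → [11, 22, 24, 14, 17, 20, 15, 6, 2, 10, 5]
11 vs larger child 24 at index 2, swap → [24, 22, 11, 14, 17, 20, 15, 6, 2, 10, 5]
11 vs larger child 20 at index 5, swap → [24, 22, 20, 14, 17, 11, 15, 6, 2, 10, 5]
resulting array: [24, 22, 20, 14, 17, 11, 15, 6, 2, 10, 5]

10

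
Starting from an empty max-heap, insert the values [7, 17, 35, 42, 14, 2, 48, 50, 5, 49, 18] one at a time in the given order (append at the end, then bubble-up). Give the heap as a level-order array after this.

Insert 7:
  append 7 at index 0 → [7] (no swap needed)
Insert 17:
  append 17 at index 1 → [7, 17]
  17 > parent 7 at index 0, swap → [17, 7]
Insert 35:
  append 35 at index 2 → [17, 7, 35]
  35 > parent 17 at index 0, swap → [35, 7, 17]
Insert 42:
  append 42 at index 3 → [35, 7, 17, 42]
  42 > parent 7 at index 1, swap → [35, 42, 17, 7]
  42 > parent 35 at index 0, swap → [42, 35, 17, 7]
Insert 14:
  append 14 at index 4 → [42, 35, 17, 7, 14] (no swap needed)
Insert 2:
  append 2 at index 5 → [42, 35, 17, 7, 14, 2] (no swap needed)
Insert 48:
  append 48 at index 6 → [42, 35, 17, 7, 14, 2, 48]
  48 > parent 17 at index 2, swap → [42, 35, 48, 7, 14, 2, 17]
  48 > parent 42 at index 0, swap → [48, 35, 42, 7, 14, 2, 17]
Insert 50:
  append 50 at index 7 → [48, 35, 42, 7, 14, 2, 17, 50]
  50 > parent 7 at index 3, swap → [48, 35, 42, 50, 14, 2, 17, 7]
  50 > parent 35 at index 1, swap → [48, 50, 42, 35, 14, 2, 17, 7]
  50 > parent 48 at index 0, swap → [50, 48, 42, 35, 14, 2, 17, 7]
Insert 5:
  append 5 at index 8 → [50, 48, 42, 35, 14, 2, 17, 7, 5] (no swap needed)
Insert 49:
  append 49 at index 9 → [50, 48, 42, 35, 14, 2, 17, 7, 5, 49]
  49 > parent 14 at index 4, swap → [50, 48, 42, 35, 49, 2, 17, 7, 5, 14]
  49 > parent 48 at index 1, swap → [50, 49, 42, 35, 48, 2, 17, 7, 5, 14]
Insert 18:
  append 18 at index 10 → [50, 49, 42, 35, 48, 2, 17, 7, 5, 14, 18] (no swap needed)

[50, 49, 42, 35, 48, 2, 17, 7, 5, 14, 18]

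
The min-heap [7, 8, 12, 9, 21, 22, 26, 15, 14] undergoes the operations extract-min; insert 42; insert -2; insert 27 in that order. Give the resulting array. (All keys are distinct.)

extract-min → returns 7:
  remove root 7; move last element 14 to root → [14, 8, 12, 9, 21, 22, 26, 15]
  14 vs smaller child 8 at index 1, swap → [8, 14, 12, 9, 21, 22, 26, 15]
  14 vs smaller child 9 at index 3, swap → [8, 9, 12, 14, 21, 22, 26, 15]
insert 42:
  append 42 at index 8 → [8, 9, 12, 14, 21, 22, 26, 15, 42] (no swap needed)
insert -2:
  append -2 at index 9 → [8, 9, 12, 14, 21, 22, 26, 15, 42, -2]
  -2 < parent 21 at index 4, swap → [8, 9, 12, 14, -2, 22, 26, 15, 42, 21]
  -2 < parent 9 at index 1, swap → [8, -2, 12, 14, 9, 22, 26, 15, 42, 21]
  -2 < parent 8 at index 0, swap → [-2, 8, 12, 14, 9, 22, 26, 15, 42, 21]
insert 27:
  append 27 at index 10 → [-2, 8, 12, 14, 9, 22, 26, 15, 42, 21, 27] (no swap needed)

[-2, 8, 12, 14, 9, 22, 26, 15, 42, 21, 27]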